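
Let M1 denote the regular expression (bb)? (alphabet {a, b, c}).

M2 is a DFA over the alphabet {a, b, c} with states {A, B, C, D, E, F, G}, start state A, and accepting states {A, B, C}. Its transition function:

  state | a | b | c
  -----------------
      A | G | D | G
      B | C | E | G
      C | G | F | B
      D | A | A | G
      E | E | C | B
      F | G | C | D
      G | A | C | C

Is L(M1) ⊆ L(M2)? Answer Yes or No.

Converting the expression M1 to a DFA (subset construction, then merging equivalent states) gives the minimal DFA with states {r0, r1, r2, r3}, start state r0, accepting states {r0, r3} and transitions r0: a→r1, b→r2, c→r1; r1: a→r1, b→r1, c→r1; r2: a→r1, b→r3, c→r1; r3: a→r1, b→r1, c→r1.
Exploring the product automaton M1 × M2 from the start pair (r0, A), following both machines on each input symbol, reaches 10 state pairs: (r0, A), (r1, G), (r2, D), (r1, A), (r1, C), (r3, A), (r1, D), (r1, F), (r1, B), (r1, E).
M1 accepts in {r0, r3} and M2 accepts in {A, B, C}. The reachable pairs whose M1-component is accepting are (r0, A), (r3, A); in each of them the M2-component is accepting too, so the product for L(M1) \ L(M2) (M1-component accepting, M2-component rejecting) has no reachable accepting pair and the difference is empty.
Hence every string in L(M1) is also in L(M2).

Yes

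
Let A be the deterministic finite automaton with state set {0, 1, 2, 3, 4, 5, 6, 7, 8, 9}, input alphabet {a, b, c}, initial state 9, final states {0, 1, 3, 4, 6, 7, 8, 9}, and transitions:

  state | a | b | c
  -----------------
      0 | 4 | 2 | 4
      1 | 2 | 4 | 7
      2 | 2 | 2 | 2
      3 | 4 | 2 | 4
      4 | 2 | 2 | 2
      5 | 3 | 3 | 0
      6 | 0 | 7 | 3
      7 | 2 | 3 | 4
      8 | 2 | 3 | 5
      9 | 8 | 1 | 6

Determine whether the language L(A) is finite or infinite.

The useful states (reachable from 9 and able to reach an accepting state) are {0, 1, 3, 4, 5, 6, 7, 8, 9}.
Restricted to these states the transition graph has no cycle, so every accepting path has bounded length and L is finite.

finite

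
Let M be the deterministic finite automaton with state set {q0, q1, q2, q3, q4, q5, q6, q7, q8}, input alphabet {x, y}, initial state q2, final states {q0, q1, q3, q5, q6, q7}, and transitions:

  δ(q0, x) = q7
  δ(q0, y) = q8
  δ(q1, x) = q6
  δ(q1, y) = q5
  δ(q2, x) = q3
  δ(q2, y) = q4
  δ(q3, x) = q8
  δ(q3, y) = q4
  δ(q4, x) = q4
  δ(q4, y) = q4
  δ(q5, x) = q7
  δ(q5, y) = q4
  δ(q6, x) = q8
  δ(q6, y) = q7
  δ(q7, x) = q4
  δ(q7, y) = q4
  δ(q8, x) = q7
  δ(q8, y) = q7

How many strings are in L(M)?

The useful subgraph on states {q2, q3, q7, q8} is acyclic, so L(M) is finite; the longest accepting path visits 4 useful states, giving maximum string length 3.
Counting accepting paths from q2 by length: 1 of length 1, 2 of length 3. Total 3.

3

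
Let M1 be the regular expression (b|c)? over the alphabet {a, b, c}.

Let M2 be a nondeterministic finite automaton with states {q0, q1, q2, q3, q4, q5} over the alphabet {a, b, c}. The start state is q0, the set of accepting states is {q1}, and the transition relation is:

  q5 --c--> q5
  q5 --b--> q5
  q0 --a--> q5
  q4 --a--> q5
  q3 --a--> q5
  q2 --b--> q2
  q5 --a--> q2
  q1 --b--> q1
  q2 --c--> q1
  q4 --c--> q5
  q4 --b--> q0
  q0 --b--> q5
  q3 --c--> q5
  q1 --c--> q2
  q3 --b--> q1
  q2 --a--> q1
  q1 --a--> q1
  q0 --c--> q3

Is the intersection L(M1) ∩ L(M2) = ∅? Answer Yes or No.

Converting the expression M1 to a DFA (subset construction, then merging equivalent states) gives the minimal DFA with states {r0, r1, r2}, start state r0, accepting states {r0, r2} and transitions r0: a→r1, b→r2, c→r2; r1: a→r1, b→r1, c→r1; r2: a→r1, b→r1, c→r1.
Exploring the product automaton M1 × M2 from the start pair (r0, q0), following both machines on each input symbol, reaches 6 state pairs: (r0, q0), (r1, q5), (r2, q5), (r2, q3), (r1, q2), (r1, q1).
M1 accepts in {r0, r2} and M2 accepts in {q1}; no reachable pair has both components accepting, so no string drives both machines to acceptance simultaneously and L(M1) ∩ L(M2) = ∅.
So no string is accepted by both, and the intersection is empty.

Yes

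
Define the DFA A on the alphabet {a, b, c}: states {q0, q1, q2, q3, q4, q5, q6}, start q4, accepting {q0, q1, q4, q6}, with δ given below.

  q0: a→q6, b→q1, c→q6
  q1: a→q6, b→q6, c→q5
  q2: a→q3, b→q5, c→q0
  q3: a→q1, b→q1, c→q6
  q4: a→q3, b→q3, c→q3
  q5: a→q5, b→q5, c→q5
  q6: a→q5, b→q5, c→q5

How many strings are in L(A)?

The useful subgraph on states {q1, q3, q4, q6} is acyclic, so L(A) is finite; the longest accepting path visits 4 useful states, giving maximum string length 3.
Counting accepting paths from q4 by length: 1 of length 0, 9 of length 2, 12 of length 3. Total 22.

22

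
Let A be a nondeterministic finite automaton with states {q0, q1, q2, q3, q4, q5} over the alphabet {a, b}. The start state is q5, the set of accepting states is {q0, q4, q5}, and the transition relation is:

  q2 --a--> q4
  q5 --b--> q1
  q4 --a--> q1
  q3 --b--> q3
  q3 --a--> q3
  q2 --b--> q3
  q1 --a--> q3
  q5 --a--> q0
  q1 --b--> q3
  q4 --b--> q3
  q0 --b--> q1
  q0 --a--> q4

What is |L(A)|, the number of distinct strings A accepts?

3

The useful subgraph on states {q0, q4, q5} is acyclic, so L(A) is finite; the longest accepting path visits 3 useful states, giving maximum string length 2.
Counting accepting paths from q5 by length: 1 of length 0, 1 of length 1, 1 of length 2. Total 3.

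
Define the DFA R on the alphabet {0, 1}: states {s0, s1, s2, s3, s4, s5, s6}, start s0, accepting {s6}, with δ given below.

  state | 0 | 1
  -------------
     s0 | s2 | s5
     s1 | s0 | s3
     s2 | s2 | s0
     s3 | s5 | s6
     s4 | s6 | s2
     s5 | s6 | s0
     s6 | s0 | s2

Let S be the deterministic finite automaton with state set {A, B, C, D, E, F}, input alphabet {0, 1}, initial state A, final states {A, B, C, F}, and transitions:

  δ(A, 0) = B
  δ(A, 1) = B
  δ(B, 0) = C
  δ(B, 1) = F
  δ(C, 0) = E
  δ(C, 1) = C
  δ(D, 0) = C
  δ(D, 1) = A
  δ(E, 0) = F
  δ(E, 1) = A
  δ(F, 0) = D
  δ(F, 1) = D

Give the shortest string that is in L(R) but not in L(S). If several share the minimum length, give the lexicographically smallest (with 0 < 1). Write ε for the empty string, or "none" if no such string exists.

The string 00110 is accepted by R but not by S.
No shorter string lies in the difference, and 00110 is the lexicographically first length-5 string in L(R) \ L(S).

00110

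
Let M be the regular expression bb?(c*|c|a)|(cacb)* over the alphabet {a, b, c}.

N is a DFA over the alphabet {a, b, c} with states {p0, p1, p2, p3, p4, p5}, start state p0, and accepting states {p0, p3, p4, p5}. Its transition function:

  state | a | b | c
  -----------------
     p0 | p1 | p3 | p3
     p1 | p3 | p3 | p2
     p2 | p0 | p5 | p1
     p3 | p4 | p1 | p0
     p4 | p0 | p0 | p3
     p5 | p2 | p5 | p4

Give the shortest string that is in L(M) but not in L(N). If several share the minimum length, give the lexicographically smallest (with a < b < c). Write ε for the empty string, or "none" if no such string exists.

bb

The string bb is accepted by M but not by N.
No shorter string lies in the difference, and bb is the lexicographically first length-2 string in L(M) \ L(N).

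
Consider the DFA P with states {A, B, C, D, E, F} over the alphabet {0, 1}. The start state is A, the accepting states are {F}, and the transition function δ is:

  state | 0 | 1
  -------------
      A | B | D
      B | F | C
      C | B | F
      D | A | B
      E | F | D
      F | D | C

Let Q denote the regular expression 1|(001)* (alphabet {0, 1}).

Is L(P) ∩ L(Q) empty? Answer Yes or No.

Yes

Converting the expression Q to a DFA (subset construction, then merging equivalent states) gives the minimal DFA with states {q0, q1, q2, q3, q4, q5}, start state q0, accepting states {q0, q2, q5} and transitions q0: 0→q1, 1→q2; q1: 0→q3, 1→q4; q2: 0→q4, 1→q4; q3: 0→q4, 1→q5; q4: 0→q4, 1→q4; q5: 0→q1, 1→q4.
Exploring the product automaton P × Q from the start pair (A, q0), following both machines on each input symbol, reaches 10 state pairs: (A, q0), (B, q1), (D, q2), (F, q3), (C, q4), (A, q4), (B, q4), (D, q4), (C, q5), (F, q4).
P accepts in {F} and Q accepts in {q0, q2, q5}; no reachable pair has both components accepting, so no string drives both machines to acceptance simultaneously and L(P) ∩ L(Q) = ∅.
So no string is accepted by both, and the intersection is empty.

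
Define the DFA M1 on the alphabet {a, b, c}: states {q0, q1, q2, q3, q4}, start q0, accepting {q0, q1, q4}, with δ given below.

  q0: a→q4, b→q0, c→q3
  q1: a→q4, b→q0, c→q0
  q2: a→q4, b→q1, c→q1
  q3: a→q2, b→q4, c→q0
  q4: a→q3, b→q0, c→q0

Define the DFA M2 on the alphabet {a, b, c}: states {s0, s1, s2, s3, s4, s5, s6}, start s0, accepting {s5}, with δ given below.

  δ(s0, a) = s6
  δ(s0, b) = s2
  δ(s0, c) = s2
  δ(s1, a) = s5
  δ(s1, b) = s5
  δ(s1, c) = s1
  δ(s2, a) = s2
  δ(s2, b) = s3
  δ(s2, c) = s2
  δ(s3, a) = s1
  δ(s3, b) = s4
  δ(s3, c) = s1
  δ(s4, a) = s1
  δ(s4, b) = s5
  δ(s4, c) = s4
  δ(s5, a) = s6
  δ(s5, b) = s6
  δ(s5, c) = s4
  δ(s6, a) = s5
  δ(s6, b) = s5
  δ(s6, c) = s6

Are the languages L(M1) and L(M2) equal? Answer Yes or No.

The empty string ε is accepted by M1 but rejected by M2.
So L(M1) ≠ L(M2).

No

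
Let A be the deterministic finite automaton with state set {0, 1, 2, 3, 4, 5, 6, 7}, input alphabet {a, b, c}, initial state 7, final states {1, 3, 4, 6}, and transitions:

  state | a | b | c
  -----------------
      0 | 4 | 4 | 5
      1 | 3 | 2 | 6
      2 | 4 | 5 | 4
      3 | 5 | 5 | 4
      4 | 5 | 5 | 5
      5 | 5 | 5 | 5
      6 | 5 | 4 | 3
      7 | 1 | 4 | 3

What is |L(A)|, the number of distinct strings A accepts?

12

The useful subgraph on states {1, 2, 3, 4, 6, 7} is acyclic, so L(A) is finite; the longest accepting path visits 5 useful states, giving maximum string length 4.
Counting accepting paths from 7 by length: 3 of length 1, 3 of length 2, 5 of length 3, 1 of length 4. Total 12.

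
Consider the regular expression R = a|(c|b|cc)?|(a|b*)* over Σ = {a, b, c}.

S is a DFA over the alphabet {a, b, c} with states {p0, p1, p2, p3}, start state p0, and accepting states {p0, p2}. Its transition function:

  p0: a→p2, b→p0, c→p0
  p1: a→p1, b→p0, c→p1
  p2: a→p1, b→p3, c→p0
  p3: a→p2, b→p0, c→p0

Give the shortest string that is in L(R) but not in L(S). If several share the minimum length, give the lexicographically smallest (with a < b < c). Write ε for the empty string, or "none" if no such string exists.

The string aa is accepted by R but not by S.
No shorter string lies in the difference, and aa is the lexicographically first length-2 string in L(R) \ L(S).

aa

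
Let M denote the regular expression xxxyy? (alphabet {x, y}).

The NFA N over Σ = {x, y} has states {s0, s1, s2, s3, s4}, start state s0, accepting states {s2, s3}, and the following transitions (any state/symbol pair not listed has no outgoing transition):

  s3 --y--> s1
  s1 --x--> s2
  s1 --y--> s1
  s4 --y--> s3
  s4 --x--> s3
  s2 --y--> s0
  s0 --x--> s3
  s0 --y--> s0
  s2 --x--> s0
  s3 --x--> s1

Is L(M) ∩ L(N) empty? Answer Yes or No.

Converting the expression M to a DFA (subset construction, then merging equivalent states) gives the minimal DFA with states {m0, m1, m2, m3, m4, m5, m6}, start state m0, accepting states {m5, m6} and transitions m0: x→m1, y→m2; m1: x→m3, y→m2; m2: x→m2, y→m2; m3: x→m4, y→m2; m4: x→m2, y→m5; m5: x→m2, y→m6; m6: x→m2, y→m2.
Exploring the product automaton M × N from the start pair (m0, s0), following both machines on each input symbol, reaches 10 state pairs: (m0, s0), (m1, s3), (m2, s0), (m3, s1), (m2, s1), (m2, s3), (m4, s2), (m2, s2), (m5, s0), (m6, s0).
M accepts in {m5, m6} and N accepts in {s2, s3}; no reachable pair has both components accepting, so no string drives both machines to acceptance simultaneously and L(M) ∩ L(N) = ∅.
So no string is accepted by both, and the intersection is empty.

Yes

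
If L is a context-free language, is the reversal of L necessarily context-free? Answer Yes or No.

Reversing the right-hand side of every production of a context-free grammar for L gives a context-free grammar for Lᴿ (induction on derivation length).
So the context-free languages are closed under reversal.

Yes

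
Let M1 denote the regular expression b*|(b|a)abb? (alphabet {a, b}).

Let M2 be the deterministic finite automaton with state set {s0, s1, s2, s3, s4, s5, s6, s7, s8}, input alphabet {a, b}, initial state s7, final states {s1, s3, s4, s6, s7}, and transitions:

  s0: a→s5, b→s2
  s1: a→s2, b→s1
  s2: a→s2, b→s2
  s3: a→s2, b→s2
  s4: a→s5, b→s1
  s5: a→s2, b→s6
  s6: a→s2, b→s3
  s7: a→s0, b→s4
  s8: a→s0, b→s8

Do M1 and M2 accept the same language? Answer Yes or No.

Converting the expression M1 to a DFA (subset construction, then merging equivalent states) gives the minimal DFA with states {r0, r1, r2, r3, r4, r5, r6, r7}, start state r0, accepting states {r0, r2, r5, r6, r7} and transitions r0: a→r1, b→r2; r1: a→r3, b→r4; r2: a→r3, b→r5; r3: a→r4, b→r6; r4: a→r4, b→r4; r5: a→r4, b→r5; r6: a→r4, b→r7; r7: a→r4, b→r4.
Exploring the product automaton M1 × M2 from the start pair (r0, s7), following both machines on each input symbol, reaches 8 state pairs: (r0, s7), (r1, s0), (r2, s4), (r3, s5), (r4, s2), (r5, s1), (r6, s6), (r7, s3).
M1 accepts in {r0, r2, r5, r6, r7} and M2 accepts in {s1, s3, s4, s6, s7}. In every reachable pair the two components are either both accepting — (r0, s7), (r2, s4), (r5, s1), (r6, s6), (r7, s3) — or both non-accepting, so no string is accepted by exactly one of the machines: L(M1) \ L(M2) and L(M2) \ L(M1) are both empty.
Hence every string is accepted by M1 iff it is accepted by M2, and the two languages coincide.

Yes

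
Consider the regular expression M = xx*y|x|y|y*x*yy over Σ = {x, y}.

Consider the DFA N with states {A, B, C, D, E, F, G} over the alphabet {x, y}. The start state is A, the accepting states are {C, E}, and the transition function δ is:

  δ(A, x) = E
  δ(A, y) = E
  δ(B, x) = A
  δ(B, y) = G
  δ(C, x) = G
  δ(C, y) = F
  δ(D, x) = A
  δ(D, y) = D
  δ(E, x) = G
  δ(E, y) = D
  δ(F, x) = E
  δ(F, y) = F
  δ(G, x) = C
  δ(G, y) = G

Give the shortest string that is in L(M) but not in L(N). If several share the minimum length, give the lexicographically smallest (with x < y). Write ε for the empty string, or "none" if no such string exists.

xy

The string xy is accepted by M but not by N.
No shorter string lies in the difference, and xy is the lexicographically first length-2 string in L(M) \ L(N).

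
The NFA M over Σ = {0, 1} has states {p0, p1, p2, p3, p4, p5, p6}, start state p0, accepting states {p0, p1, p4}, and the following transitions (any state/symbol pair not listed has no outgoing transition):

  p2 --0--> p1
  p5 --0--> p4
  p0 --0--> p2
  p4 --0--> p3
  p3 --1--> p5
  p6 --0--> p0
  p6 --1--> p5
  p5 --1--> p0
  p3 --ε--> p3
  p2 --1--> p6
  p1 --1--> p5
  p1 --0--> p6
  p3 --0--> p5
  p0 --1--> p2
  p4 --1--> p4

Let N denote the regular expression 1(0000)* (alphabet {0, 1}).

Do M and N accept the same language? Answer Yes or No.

The empty string ε is accepted by M but rejected by N.
So L(M) ≠ L(N).

No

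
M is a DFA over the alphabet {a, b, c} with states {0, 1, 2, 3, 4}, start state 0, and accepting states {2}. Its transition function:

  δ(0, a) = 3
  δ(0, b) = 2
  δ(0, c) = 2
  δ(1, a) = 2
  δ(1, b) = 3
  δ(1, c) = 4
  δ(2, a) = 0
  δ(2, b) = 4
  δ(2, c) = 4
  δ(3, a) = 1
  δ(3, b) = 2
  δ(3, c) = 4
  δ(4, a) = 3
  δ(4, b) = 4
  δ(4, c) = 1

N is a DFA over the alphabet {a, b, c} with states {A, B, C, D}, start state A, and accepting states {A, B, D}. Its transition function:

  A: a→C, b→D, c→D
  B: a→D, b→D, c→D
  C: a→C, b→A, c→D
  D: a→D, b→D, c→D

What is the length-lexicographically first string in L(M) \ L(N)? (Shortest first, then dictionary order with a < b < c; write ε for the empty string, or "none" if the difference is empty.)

aaa

The string aaa is accepted by M but not by N.
No shorter string lies in the difference, and aaa is the lexicographically first length-3 string in L(M) \ L(N).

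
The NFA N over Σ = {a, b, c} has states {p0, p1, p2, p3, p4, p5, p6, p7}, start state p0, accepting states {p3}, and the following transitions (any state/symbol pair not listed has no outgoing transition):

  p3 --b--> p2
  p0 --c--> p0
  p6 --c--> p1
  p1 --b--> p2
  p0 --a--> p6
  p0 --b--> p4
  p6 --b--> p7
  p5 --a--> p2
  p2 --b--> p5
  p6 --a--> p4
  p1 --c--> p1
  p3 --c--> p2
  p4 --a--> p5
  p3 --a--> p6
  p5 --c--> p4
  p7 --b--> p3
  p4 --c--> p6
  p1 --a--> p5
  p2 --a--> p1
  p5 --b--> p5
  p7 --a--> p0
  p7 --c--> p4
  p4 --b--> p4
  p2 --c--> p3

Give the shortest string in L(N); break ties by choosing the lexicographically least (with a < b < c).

abb

A breadth-first search from p0 reaches an accepting state first via the path p0 → p6 → p7 → p3 on input abb.
No string of length < 3 is accepted (BFS exhausts all shorter strings without reaching an accepting state), and abb is the lexicographically least accepting string of length 3.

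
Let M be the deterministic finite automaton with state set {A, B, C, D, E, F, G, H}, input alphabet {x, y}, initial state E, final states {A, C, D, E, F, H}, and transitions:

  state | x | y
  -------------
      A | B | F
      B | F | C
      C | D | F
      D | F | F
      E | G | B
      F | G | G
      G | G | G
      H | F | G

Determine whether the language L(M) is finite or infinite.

finite

The useful states (reachable from E and able to reach an accepting state) are {B, C, D, E, F}.
Restricted to these states the transition graph has no cycle, so every accepting path has bounded length and L is finite.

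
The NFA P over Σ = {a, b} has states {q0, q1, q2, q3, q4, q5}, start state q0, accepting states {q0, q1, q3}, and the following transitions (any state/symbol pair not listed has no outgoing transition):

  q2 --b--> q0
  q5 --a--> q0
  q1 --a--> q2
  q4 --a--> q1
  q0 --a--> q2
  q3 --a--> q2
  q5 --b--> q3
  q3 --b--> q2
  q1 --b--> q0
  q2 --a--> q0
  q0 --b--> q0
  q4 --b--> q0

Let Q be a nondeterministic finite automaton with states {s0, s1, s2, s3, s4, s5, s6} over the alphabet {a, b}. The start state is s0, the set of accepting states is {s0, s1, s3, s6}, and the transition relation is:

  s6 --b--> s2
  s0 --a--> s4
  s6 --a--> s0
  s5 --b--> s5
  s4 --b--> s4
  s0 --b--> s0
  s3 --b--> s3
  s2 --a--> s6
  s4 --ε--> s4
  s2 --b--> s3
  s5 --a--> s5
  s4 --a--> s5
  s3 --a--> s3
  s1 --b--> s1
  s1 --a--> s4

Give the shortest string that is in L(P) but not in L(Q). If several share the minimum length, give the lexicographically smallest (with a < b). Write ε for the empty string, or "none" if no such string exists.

The string aa is accepted by P but not by Q.
No shorter string lies in the difference, and aa is the lexicographically first length-2 string in L(P) \ L(Q).

aa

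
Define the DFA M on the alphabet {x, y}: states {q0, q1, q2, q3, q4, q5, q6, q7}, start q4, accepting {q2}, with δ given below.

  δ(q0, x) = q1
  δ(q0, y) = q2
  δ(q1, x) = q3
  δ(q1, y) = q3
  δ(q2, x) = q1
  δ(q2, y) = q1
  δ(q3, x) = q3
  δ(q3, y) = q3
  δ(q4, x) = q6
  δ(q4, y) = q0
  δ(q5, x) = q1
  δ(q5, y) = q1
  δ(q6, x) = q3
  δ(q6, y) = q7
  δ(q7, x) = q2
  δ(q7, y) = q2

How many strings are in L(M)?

The useful subgraph on states {q0, q2, q4, q6, q7} is acyclic, so L(M) is finite; the longest accepting path visits 4 useful states, giving maximum string length 3.
Counting accepting paths from q4 by length: 1 of length 2, 2 of length 3. Total 3.

3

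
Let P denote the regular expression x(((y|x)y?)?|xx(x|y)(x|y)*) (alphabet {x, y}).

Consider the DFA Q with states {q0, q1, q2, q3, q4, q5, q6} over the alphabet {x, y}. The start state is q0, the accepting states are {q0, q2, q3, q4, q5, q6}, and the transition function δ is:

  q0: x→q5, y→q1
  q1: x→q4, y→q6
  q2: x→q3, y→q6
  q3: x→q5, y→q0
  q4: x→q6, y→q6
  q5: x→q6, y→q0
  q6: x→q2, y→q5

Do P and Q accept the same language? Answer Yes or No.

No

The string xyy is accepted by P but rejected by Q.
So L(P) ≠ L(Q).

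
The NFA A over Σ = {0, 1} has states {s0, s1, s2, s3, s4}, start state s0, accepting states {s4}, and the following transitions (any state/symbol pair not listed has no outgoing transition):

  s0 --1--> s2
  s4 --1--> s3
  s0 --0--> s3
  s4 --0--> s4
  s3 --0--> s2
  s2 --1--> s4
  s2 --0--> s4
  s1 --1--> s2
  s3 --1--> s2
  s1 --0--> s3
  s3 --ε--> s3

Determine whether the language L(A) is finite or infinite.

infinite

State s2 is reachable from the start and can reach an accepting state, and it lies on the cycle s2 → s4 → s3 → s2.
Traversing that cycle any number of times yields accepted strings of unbounded length, so the language is infinite.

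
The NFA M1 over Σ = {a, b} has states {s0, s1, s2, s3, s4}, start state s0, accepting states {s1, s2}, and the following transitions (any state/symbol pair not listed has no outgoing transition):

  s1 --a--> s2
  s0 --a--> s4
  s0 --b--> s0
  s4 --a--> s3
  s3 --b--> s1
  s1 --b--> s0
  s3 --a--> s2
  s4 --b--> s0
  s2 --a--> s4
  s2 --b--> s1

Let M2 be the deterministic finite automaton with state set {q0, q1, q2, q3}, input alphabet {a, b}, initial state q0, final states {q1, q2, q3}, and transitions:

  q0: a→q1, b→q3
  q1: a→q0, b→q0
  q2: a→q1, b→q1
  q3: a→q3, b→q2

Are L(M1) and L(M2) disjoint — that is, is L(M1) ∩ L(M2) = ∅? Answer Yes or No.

The string aaa is accepted by both M1 and M2.
Hence L(M1) ∩ L(M2) ≠ ∅.

No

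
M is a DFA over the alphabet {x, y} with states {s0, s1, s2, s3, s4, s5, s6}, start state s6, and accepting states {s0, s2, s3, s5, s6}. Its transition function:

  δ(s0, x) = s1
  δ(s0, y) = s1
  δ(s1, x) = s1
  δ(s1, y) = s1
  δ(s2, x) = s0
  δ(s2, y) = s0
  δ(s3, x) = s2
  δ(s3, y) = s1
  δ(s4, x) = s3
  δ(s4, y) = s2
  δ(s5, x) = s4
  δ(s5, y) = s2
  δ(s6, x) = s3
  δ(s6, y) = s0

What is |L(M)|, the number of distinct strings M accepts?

The useful subgraph on states {s0, s2, s3, s6} is acyclic, so L(M) is finite; the longest accepting path visits 4 useful states, giving maximum string length 3.
Counting accepting paths from s6 by length: 1 of length 0, 2 of length 1, 1 of length 2, 2 of length 3. Total 6.

6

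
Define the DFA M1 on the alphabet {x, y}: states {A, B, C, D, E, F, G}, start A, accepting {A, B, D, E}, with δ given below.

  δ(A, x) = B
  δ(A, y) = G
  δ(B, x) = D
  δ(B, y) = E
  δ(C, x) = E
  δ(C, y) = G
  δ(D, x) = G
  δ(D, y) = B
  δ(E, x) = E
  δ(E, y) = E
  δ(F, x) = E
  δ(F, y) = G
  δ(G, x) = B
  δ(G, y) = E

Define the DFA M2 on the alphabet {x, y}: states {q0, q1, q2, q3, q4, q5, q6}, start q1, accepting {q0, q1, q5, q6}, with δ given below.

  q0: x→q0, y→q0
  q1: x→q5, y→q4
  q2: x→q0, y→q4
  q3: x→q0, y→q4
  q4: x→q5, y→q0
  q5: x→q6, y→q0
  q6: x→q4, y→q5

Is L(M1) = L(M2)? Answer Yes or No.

Exploring the product automaton M1 × M2 from the start pair (A, q1), following both machines on each input symbol, reaches 5 state pairs: (A, q1), (B, q5), (G, q4), (D, q6), (E, q0).
M1 accepts in {A, B, D, E} and M2 accepts in {q0, q1, q5, q6}. In every reachable pair the two components are either both accepting — (A, q1), (B, q5), (D, q6), (E, q0) — or both non-accepting, so no string is accepted by exactly one of the machines: L(M1) \ L(M2) and L(M2) \ L(M1) are both empty.
Hence every string is accepted by M1 iff it is accepted by M2, and the two languages coincide.

Yes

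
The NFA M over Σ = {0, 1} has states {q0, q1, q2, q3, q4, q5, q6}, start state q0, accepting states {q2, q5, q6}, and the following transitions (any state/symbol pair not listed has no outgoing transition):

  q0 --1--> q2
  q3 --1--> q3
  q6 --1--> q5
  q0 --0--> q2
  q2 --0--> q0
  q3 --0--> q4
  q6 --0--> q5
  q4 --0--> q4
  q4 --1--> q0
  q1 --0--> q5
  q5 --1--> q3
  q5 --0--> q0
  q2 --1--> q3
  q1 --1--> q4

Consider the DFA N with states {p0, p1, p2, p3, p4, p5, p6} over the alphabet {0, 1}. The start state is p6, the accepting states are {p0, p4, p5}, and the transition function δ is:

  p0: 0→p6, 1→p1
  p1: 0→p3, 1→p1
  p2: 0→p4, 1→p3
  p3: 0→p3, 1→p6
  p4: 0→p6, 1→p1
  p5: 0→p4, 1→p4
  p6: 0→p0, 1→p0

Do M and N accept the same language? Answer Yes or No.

Exploring the product automaton M × N from the start pair (q0, p6), following both machines on each input symbol, reaches 4 state pairs: (q0, p6), (q2, p0), (q3, p1), (q4, p3).
M accepts in {q2, q5, q6} and N accepts in {p0, p4, p5}. In every reachable pair the two components are either both accepting — (q2, p0) — or both non-accepting, so no string is accepted by exactly one of the machines: L(M) \ L(N) and L(N) \ L(M) are both empty.
Hence every string is accepted by M iff it is accepted by N, and the two languages coincide.

Yes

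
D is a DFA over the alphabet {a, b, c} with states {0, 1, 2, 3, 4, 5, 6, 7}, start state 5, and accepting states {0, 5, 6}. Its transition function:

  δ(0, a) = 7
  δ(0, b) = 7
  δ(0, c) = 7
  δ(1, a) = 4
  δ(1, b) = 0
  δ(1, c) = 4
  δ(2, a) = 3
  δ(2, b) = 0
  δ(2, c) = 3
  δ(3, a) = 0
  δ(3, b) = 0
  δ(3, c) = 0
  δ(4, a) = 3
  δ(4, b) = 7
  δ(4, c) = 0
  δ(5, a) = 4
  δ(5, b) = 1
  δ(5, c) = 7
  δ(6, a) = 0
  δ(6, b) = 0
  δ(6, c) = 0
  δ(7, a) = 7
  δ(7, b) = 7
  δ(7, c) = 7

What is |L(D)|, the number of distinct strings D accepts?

The useful subgraph on states {0, 1, 3, 4, 5} is acyclic, so L(D) is finite; the longest accepting path visits 5 useful states, giving maximum string length 4.
Counting accepting paths from 5 by length: 1 of length 0, 2 of length 2, 5 of length 3, 6 of length 4. Total 14.

14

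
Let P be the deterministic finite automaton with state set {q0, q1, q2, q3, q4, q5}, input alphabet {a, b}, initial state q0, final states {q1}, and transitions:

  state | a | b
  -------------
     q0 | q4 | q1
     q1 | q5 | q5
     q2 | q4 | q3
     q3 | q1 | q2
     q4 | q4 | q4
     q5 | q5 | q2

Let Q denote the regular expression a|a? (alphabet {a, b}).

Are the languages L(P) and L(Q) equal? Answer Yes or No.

No

The string b is accepted by P but rejected by Q.
So L(P) ≠ L(Q).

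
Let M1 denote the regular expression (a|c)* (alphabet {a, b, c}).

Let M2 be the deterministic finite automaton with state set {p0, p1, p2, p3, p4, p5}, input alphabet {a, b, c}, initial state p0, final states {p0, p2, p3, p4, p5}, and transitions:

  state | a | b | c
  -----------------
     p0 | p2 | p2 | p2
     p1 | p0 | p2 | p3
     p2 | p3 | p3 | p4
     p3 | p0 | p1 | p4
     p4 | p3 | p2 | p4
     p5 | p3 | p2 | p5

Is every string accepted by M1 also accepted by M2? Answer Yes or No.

Converting the expression M1 to a DFA (subset construction, then merging equivalent states) gives the minimal DFA with states {r0, r1}, start state r0, accepting states {r0} and transitions r0: a→r0, b→r1, c→r0; r1: a→r1, b→r1, c→r1.
Exploring the product automaton M1 × M2 from the start pair (r0, p0), following both machines on each input symbol, reaches 9 state pairs: (r0, p0), (r0, p2), (r1, p2), (r0, p3), (r1, p3), (r0, p4), (r1, p4), (r1, p1), (r1, p0).
M1 accepts in {r0} and M2 accepts in {p0, p2, p3, p4, p5}. The reachable pairs whose M1-component is accepting are (r0, p0), (r0, p2), (r0, p3), (r0, p4); in each of them the M2-component is accepting too, so the product for L(M1) \ L(M2) (M1-component accepting, M2-component rejecting) has no reachable accepting pair and the difference is empty.
Hence every string in L(M1) is also in L(M2).

Yes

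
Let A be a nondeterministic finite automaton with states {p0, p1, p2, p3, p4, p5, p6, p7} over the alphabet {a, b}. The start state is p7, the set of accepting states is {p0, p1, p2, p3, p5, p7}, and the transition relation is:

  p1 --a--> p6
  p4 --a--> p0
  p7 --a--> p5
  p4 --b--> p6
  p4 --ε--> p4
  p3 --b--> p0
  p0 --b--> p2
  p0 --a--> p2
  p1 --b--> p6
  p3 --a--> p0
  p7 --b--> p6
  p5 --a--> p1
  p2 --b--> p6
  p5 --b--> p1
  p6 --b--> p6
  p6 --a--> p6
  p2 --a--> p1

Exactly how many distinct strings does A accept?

The useful subgraph on states {p1, p5, p7} is acyclic, so L(A) is finite; the longest accepting path visits 3 useful states, giving maximum string length 2.
Counting accepting paths from p7 by length: 1 of length 0, 1 of length 1, 2 of length 2. Total 4.

4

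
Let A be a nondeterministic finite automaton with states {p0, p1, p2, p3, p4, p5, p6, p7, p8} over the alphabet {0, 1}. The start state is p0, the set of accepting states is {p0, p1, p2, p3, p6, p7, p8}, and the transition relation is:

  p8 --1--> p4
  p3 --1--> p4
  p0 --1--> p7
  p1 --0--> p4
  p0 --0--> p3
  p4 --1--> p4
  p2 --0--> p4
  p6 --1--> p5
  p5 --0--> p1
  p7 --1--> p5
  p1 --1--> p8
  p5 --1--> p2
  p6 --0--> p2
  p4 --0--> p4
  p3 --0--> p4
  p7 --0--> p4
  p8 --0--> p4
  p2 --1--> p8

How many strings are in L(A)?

The useful subgraph on states {p0, p1, p2, p3, p5, p7, p8} is acyclic, so L(A) is finite; the longest accepting path visits 5 useful states, giving maximum string length 4.
Counting accepting paths from p0 by length: 1 of length 0, 2 of length 1, 2 of length 3, 2 of length 4. Total 7.

7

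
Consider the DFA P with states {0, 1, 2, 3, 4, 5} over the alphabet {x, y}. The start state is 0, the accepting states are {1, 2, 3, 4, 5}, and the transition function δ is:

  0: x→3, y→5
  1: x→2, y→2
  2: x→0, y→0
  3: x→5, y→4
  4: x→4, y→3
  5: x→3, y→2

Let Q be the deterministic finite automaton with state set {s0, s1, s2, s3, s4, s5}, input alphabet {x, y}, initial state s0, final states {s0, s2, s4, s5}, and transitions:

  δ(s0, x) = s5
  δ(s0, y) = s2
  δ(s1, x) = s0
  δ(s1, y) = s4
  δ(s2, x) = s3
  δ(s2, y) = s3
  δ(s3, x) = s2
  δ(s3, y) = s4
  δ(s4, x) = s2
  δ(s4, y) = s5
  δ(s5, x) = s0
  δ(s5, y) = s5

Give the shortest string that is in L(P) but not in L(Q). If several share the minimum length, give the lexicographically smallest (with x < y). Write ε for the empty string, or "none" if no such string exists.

yx

The string yx is accepted by P but not by Q.
No shorter string lies in the difference, and yx is the lexicographically first length-2 string in L(P) \ L(Q).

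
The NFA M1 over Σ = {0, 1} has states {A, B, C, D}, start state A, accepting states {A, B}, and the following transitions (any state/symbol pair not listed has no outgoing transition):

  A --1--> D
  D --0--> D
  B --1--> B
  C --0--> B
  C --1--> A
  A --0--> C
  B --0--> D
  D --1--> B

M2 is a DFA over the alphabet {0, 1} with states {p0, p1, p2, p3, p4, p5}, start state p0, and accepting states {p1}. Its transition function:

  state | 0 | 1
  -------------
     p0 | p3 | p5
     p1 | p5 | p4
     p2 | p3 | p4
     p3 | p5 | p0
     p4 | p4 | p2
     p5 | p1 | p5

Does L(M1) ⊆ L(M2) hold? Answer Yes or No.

No

The empty string ε is in L(M1) but not in L(M2).
So L(M1) ⊄ L(M2).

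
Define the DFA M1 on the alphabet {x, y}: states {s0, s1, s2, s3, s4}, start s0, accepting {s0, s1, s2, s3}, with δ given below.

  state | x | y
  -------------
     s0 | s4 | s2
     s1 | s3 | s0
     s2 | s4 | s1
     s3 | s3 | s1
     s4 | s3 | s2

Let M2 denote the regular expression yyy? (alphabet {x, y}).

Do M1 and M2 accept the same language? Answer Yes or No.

The empty string ε is accepted by M1 but rejected by M2.
So L(M1) ≠ L(M2).

No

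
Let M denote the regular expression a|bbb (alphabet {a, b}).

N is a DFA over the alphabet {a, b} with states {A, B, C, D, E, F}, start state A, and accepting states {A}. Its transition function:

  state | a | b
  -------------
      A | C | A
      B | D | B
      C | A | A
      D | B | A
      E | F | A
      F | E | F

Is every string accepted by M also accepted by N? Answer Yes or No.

The string a is in L(M) but not in L(N).
So L(M) ⊄ L(N).

No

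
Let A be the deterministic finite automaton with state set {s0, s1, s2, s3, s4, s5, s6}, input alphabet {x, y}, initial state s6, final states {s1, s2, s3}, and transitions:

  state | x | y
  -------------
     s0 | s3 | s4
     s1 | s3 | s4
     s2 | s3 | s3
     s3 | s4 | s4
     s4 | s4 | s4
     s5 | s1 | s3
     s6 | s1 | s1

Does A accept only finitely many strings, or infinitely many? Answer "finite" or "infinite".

The useful states (reachable from s6 and able to reach an accepting state) are {s1, s3, s6}.
Restricted to these states the transition graph has no cycle, so every accepting path has bounded length and L is finite.

finite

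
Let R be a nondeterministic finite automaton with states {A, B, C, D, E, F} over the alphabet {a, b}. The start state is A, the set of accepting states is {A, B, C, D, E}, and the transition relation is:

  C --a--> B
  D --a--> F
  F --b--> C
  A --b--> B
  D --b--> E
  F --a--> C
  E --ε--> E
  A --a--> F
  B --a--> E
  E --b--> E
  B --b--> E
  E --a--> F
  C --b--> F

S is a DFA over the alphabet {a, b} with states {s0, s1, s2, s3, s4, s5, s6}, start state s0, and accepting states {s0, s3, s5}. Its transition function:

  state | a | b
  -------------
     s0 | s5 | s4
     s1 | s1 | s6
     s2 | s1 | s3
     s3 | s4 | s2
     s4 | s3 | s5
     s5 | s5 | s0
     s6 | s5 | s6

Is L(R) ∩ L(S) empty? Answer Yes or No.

The empty string ε is accepted by both R and S.
Hence L(R) ∩ L(S) ≠ ∅.

No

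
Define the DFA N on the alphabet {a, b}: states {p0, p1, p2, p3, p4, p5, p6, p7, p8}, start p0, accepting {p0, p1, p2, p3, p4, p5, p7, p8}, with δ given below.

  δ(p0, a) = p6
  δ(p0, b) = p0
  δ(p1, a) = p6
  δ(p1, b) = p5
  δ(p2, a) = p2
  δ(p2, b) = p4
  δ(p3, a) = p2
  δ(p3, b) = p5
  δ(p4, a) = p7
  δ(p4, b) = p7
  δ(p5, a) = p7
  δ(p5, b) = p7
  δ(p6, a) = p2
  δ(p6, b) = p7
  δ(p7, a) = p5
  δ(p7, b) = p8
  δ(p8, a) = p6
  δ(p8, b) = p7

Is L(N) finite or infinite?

State p0 is reachable from the start and can reach an accepting state, and it lies on the cycle p0 → p0.
Traversing that cycle any number of times yields accepted strings of unbounded length, so the language is infinite.

infinite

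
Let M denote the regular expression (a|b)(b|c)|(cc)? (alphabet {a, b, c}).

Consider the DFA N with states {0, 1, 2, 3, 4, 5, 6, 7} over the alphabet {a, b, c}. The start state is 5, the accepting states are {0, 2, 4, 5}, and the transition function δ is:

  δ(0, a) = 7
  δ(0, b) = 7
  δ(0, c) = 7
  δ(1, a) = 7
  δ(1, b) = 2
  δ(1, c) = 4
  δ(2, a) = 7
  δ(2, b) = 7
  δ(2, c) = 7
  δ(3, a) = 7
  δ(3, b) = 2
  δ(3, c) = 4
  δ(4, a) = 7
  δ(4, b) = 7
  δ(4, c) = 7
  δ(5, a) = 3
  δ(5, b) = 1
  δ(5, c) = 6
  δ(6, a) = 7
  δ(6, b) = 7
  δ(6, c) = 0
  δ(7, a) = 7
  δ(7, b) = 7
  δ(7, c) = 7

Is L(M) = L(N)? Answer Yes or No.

Converting the expression M to a DFA (subset construction, then merging equivalent states) gives the minimal DFA with states {m0, m1, m2, m3, m4}, start state m0, accepting states {m0, m4} and transitions m0: a→m1, b→m1, c→m2; m1: a→m3, b→m4, c→m4; m2: a→m3, b→m3, c→m4; m3: a→m3, b→m3, c→m3; m4: a→m3, b→m3, c→m3.
Exploring the product automaton M × N from the start pair (m0, 5), following both machines on each input symbol, reaches 8 state pairs: (m0, 5), (m1, 3), (m1, 1), (m2, 6), (m3, 7), (m4, 2), (m4, 4), (m4, 0).
M accepts in {m0, m4} and N accepts in {0, 2, 4, 5}. In every reachable pair the two components are either both accepting — (m0, 5), (m4, 2), (m4, 4), (m4, 0) — or both non-accepting, so no string is accepted by exactly one of the machines: L(M) \ L(N) and L(N) \ L(M) are both empty.
Hence every string is accepted by M iff it is accepted by N, and the two languages coincide.

Yes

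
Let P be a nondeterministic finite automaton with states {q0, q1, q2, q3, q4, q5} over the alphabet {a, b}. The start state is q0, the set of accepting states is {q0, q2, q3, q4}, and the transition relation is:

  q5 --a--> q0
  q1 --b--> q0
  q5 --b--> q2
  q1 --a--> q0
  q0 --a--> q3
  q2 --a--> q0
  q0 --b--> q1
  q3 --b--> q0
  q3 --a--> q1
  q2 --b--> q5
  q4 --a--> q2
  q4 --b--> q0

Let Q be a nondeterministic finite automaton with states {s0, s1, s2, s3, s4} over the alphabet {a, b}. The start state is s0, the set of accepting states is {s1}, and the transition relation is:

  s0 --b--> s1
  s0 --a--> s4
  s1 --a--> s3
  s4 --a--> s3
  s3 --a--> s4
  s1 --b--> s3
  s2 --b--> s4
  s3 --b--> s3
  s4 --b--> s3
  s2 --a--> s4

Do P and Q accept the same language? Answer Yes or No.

The empty string ε is accepted by P but rejected by Q.
So L(P) ≠ L(Q).

No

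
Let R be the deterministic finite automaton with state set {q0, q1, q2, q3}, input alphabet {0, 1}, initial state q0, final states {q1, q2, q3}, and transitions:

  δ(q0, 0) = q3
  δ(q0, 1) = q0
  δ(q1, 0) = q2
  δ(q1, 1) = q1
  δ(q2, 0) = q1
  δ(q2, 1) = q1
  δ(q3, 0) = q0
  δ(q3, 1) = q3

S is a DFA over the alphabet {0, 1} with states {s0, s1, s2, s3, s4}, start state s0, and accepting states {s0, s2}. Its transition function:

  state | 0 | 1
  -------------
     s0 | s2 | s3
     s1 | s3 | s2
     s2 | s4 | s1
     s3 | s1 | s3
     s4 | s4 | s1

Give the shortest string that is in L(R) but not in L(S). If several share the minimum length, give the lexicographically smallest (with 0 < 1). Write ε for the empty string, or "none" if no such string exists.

01

The string 01 is accepted by R but not by S.
No shorter string lies in the difference, and 01 is the lexicographically first length-2 string in L(R) \ L(S).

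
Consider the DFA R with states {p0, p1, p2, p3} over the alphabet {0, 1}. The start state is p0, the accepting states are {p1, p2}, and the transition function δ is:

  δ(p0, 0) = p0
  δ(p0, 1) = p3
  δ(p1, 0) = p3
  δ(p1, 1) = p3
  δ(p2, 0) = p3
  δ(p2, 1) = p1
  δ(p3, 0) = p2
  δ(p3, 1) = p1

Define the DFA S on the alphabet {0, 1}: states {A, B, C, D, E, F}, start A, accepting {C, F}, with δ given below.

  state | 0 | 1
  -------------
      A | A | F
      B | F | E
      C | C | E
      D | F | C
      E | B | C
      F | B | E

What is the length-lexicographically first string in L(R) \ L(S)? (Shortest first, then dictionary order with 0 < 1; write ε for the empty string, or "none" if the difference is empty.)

The string 10 is accepted by R but not by S.
No shorter string lies in the difference, and 10 is the lexicographically first length-2 string in L(R) \ L(S).

10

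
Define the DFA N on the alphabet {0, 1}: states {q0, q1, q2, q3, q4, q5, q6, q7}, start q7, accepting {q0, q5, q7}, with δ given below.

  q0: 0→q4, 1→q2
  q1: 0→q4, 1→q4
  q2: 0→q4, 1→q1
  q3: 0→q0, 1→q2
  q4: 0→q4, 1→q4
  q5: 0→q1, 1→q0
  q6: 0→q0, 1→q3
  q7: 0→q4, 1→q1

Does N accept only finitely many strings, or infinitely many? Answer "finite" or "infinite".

finite

The useful states (reachable from q7 and able to reach an accepting state) are {q7}.
Restricted to these states the transition graph has no cycle, so every accepting path has bounded length and L is finite.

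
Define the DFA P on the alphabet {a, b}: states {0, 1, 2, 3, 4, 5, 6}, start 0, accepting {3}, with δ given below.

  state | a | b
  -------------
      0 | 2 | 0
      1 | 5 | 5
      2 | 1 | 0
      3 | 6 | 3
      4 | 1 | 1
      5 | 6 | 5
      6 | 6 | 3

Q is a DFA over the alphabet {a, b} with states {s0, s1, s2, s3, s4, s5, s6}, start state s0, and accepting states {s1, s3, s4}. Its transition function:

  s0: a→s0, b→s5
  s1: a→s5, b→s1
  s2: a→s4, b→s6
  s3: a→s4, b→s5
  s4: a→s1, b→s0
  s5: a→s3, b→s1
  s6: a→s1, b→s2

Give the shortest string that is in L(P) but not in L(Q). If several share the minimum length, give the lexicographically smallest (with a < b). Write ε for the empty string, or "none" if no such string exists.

aaaab

The string aaaab is accepted by P but not by Q.
No shorter string lies in the difference, and aaaab is the lexicographically first length-5 string in L(P) \ L(Q).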